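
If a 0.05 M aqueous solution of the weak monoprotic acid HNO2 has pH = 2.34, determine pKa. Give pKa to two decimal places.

pKa = 3.34

[H+] = 10^(-2.34) = 4.57 × 10^-3 M
At equilibrium [HA] = 0.05 − 4.57 × 10^-3 = 4.54 × 10^-2 M
Ka = [H+][A-]/[HA] = (4.57 × 10^-3)² / 4.54 × 10^-2 = 4.60 × 10^-4
pKa = -log(4.60 × 10^-4) = 3.34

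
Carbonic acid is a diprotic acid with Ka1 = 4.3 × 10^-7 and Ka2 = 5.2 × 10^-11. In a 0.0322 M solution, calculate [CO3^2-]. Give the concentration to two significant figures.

5.2 × 10^-11 M

First ionization gives [H+] ≈ [HCO3-] = 1.18 × 10^-4 M.
Second step: Ka2 = [H+][CO3^2-]/[HCO3-] ≈ [CO3^2-] (since [H+] ≈ [HCO3-]).
So [CO3^2-] ≈ Ka2.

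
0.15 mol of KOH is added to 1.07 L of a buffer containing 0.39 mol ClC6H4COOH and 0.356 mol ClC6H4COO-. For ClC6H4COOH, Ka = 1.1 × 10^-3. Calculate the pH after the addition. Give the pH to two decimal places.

pH = 3.28

After neutralization: n(ClC6H4COOH) = 0.24 mol, n(ClC6H4COO-) = 0.506 mol.
pKa = −log(1.1 × 10^-3) = 2.959
Henderson–Hasselbalch with mole ratio 0.506/0.24: pH = 2.959 + (+0.324)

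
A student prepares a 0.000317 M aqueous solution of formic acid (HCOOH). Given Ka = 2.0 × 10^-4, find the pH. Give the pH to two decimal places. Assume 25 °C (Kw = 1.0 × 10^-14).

pH = 3.77

HCOOH ⇌ HCOO- + H+
From the ICE table, Ka = [H+]²/(0.000317 − [H+]) = 2.0 × 10^-4.
The 5% rule fails; solving [H+]² + Ka·[H+] − Ka·C₀ = 0 exactly:
[H+] = [−0.0002 + √(0.0002² + 2.54e-07)]/2 = 1.71 × 10^-4 M
pH = −log[H+] = −log(1.71 × 10^-4) = 3.77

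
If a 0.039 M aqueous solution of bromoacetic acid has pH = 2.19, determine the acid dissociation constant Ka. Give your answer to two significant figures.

Ka = 1.3 × 10^-3

[H+] = 10^(-2.19) = 6.46 × 10^-3 M
At equilibrium [HA] = 0.039 − 6.46 × 10^-3 = 3.25 × 10^-2 M
Ka = [H+][A-]/[HA] = (6.46 × 10^-3)² / 3.25 × 10^-2 = 1.3 × 10^-3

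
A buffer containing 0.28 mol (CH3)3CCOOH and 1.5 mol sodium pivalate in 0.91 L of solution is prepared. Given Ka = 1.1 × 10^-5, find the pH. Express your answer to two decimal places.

pKa = −log(1.1 × 10^-5) = 4.959
Using pH = pKa + log([base]/[acid]) with [base]/[acid] = 1.5/0.28:
pH = 4.959 + (+0.729) = 5.69

pH = 5.69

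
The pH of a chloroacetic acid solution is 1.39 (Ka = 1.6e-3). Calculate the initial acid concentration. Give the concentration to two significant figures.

C₀ = 1.1 M

[H+] = 10^(-1.39) = 4.07 × 10^-2 M = x
Ka = x²/(C₀ − x) ⇒ C₀ = x + x²/Ka
C₀ = 4.07 × 10^-2 + (4.07 × 10^-2)²/(1.6 × 10^-3) = 1.08 M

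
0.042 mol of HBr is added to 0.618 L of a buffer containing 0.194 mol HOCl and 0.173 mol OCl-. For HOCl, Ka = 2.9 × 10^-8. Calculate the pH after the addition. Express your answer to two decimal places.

pH = 7.28

Added H+ converts OCl- to HOCl: HOCl → 0.236 mol, OCl- → 0.131 mol.
pKa = −log(2.9 × 10^-8) = 7.538
Henderson–Hasselbalch with mole ratio 0.131/0.236: pH = 7.538 + (-0.256)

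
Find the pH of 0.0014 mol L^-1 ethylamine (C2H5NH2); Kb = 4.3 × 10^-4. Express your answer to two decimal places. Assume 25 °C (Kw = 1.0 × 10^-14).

C2H5NH2 + H2O ⇌ C2H5NH3+ + OH-
From the ICE table, Kb = x²/(0.0014 − x) = 4.3 × 10^-4.
x is not negligible relative to C₀; solve x² + 0.00043·x − 6.02e-07 = 0.
x = (−Kb + √(Kb² + 4·Kb·C₀))/2 = 5.90 × 10^-4 M
pOH = 3.23, so pH = 14.00 − pOH = 10.77

pH = 10.77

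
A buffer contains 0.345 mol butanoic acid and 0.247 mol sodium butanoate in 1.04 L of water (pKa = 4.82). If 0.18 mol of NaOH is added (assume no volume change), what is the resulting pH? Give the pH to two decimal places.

After neutralization: n(CH3(CH2)2COOH) = 0.165 mol, n(CH3(CH2)2COO-) = 0.427 mol.
pH = pKa + log(n_CH3(CH2)2COO-/n_CH3(CH2)2COOH) = 4.82 + log(0.427/0.165) = 4.82 + (+0.413)

pH = 5.23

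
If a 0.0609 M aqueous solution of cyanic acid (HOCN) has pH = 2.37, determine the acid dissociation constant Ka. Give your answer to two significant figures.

[H+] = 10^(-2.37) = 4.27 × 10^-3 M
At equilibrium [HA] = 0.0609 − 4.27 × 10^-3 = 5.66 × 10^-2 M
Ka = [H+][A-]/[HA] = (4.27 × 10^-3)² / 5.66 × 10^-2 = 3.2 × 10^-4

Ka = 3.2 × 10^-4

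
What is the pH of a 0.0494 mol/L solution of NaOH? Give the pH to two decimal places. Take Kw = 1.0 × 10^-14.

pH = 12.69

NaOH is a strong base; [OH-] = 0.0494 M.
pOH = -log(0.0494) = 1.31
pH = 14.00 - 1.31 = 12.69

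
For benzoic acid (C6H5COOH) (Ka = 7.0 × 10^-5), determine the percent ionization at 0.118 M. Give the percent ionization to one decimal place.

2.4%

C6H5COOH ⇌ C6H5COO- + H+; let x = [H+] at equilibrium.
x ≈ √(Ka·C₀) = √(7.0 × 10^-5 × 0.118) = 2.87 × 10^-3 M
Fraction ionized = 2.87 × 10^-3 / 0.118 = 0.0243 → 2.4%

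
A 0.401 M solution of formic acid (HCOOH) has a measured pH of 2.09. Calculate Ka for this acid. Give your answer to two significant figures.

[H+] = 10^(-2.09) = 8.13 × 10^-3 M
At equilibrium [HA] = 0.401 − 8.13 × 10^-3 = 3.93 × 10^-1 M
Ka = [H+][A-]/[HA] = (8.13 × 10^-3)² / 3.93 × 10^-1 = 1.7 × 10^-4

Ka = 1.7 × 10^-4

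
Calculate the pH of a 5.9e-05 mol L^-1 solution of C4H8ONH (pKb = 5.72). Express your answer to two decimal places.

pH = 8.99

C4H8ONH + H2O ⇌ C4H8ONH2+ + OH-
Kb = 10^(−5.72) = 1.91 × 10^-6
Kb = [OH-]²/(5.9e-05 − [OH-]) = 1.91 × 10^-6
[OH-] is not negligible relative to C₀; solve [OH-]² + 1.91e-06·[OH-] − 1.13e-10 = 0.
[OH-] = (−Kb + √(Kb² + 4·Kb·C₀))/2 = 9.70 × 10^-6 M
pOH = −log(9.70 × 10^-6) = 5.01; pH = 14.00 − 5.01 = 8.99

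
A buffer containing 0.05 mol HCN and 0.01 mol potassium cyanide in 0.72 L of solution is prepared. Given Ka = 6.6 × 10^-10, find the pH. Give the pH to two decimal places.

pKa = −log(6.6 × 10^-10) = 9.180
Using pH = pKa + log([base]/[acid]) with [base]/[acid] = 0.01/0.05:
pH = 9.180 + (-0.699) = 8.48

pH = 8.48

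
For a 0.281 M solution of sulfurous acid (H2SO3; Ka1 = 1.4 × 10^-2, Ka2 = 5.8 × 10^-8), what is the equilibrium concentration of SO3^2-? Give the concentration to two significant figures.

5.8 × 10^-8 M

First ionization gives [H+] ≈ [HSO3-] = 5.61 × 10^-2 M.
Second step: Ka2 = [H+][SO3^2-]/[HSO3-] ≈ [SO3^2-] (since [H+] ≈ [HSO3-]).
So [SO3^2-] ≈ Ka2.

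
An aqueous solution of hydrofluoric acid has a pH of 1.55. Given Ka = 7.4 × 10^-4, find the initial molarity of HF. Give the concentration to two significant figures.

C₀ = 1.1 M

[H+] = 10^(-1.55) = 2.82 × 10^-2 M = x
Ka = x²/(C₀ − x) ⇒ C₀ = x + x²/Ka
C₀ = 2.82 × 10^-2 + (2.82 × 10^-2)²/(7.4 × 10^-4) = 1.10 M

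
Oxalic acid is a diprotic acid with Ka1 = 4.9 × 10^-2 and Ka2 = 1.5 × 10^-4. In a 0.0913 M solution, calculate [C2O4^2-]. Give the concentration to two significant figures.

First ionization gives [H+] ≈ [HC2O4-] = 4.67 × 10^-2 M.
Second step: Ka2 = [H+][C2O4^2-]/[HC2O4-] ≈ [C2O4^2-] (since [H+] ≈ [HC2O4-]).
So [C2O4^2-] ≈ Ka2.

1.5 × 10^-4 M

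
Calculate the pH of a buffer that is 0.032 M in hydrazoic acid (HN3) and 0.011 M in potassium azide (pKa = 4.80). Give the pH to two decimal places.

Using pH = pKa + log([base]/[acid]) with [base]/[acid] = 0.011/0.032:
pH = 4.80 + (-0.464) = 4.34

pH = 4.34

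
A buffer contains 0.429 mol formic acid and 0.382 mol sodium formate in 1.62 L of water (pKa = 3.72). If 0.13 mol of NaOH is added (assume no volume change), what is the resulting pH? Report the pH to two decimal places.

After neutralization: n(HCOOH) = 0.299 mol, n(HCOO-) = 0.512 mol.
Henderson–Hasselbalch with mole ratio 0.512/0.299: pH = 3.72 + (+0.234)

pH = 3.95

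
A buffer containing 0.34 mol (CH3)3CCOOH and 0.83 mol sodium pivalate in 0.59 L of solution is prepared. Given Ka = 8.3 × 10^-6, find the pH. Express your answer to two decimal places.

pH = 5.47

pKa = −log(8.3 × 10^-6) = 5.081
Using pH = pKa + log([base]/[acid]) with [base]/[acid] = 0.83/0.34:
pH = 5.081 + (+0.388) = 5.47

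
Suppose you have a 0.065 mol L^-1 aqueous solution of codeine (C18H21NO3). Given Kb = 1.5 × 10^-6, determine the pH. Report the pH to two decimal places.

pH = 10.49

C18H21NO3 + H2O ⇌ C18H22NO3+ + OH-
Kb = [OH-]²/(0.065 − [OH-]) = 1.5 × 10^-6
Assume [OH-] ≪ 0.065: [OH-] ≈ √(1.5 × 10^-6 × 0.065) = 3.12 × 10^-4 M
([OH-]/C₀ = 0.48% < 5%, so the approximation holds.)
pOH = 3.51, so pH = 14.00 − pOH = 10.49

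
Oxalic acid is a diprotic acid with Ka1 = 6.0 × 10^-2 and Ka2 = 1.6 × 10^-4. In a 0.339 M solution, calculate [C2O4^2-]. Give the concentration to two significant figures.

1.6 × 10^-4 M

First ionization gives [H+] ≈ [HC2O4-] = 1.16 × 10^-1 M.
Second step: Ka2 = [H+][C2O4^2-]/[HC2O4-] ≈ [C2O4^2-] (since [H+] ≈ [HC2O4-]).
So [C2O4^2-] ≈ Ka2.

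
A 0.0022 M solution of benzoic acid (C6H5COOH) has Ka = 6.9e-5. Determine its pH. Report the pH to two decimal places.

C6H5COOH ⇌ C6H5COO- + H+
From the ICE table, Ka = x²/(0.0022 − x) = 6.9 × 10^-5.
Here C₀/Ka ≈ 31.9, so the small-x approximation fails. Use the quadratic:
x = [−6.9e-05 + √(6.9e-05² + 6.07e-07)]/2 = 3.57 × 10^-4 M
pH = −log[H+] = −log(3.57 × 10^-4) = 3.45

pH = 3.45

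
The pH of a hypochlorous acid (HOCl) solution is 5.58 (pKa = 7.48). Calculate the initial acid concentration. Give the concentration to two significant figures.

C₀ = 2.1 × 10^-4 M

[H+] = 10^(-5.58) = 2.63 × 10^-6 M = x
Ka = 10^(−7.48) = 3.31 × 10^-8
Ka = x²/(C₀ − x) ⇒ C₀ = x + x²/Ka
C₀ = 2.63 × 10^-6 + (2.63 × 10^-6)²/(3.31 × 10^-8) = 2.12 × 10^-4 M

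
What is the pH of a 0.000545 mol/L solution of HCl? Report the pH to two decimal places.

pH = 3.26

HCl is a strong acid and dissociates completely, so [H+] = 0.000545 M.
pH = -log(0.000545) = 3.26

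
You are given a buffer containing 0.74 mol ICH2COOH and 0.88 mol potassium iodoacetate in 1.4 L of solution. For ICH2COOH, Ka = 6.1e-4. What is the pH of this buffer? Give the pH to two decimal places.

pKa = −log(6.1 × 10^-4) = 3.215
Henderson–Hasselbalch: pH = pKa + log([ICH2COO-]/[ICH2COOH]) = 3.215 + log(0.88/0.74)
pH = 3.215 + (+0.075) = 3.29

pH = 3.29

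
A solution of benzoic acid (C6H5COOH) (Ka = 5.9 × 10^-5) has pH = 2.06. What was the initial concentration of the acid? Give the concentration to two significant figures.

[H+] = 10^(-2.06) = 8.71 × 10^-3 M = x
Ka = x²/(C₀ − x) ⇒ C₀ = x + x²/Ka
C₀ = 8.71 × 10^-3 + (8.71 × 10^-3)²/(5.9 × 10^-5) = 1.29 M

C₀ = 1.3 M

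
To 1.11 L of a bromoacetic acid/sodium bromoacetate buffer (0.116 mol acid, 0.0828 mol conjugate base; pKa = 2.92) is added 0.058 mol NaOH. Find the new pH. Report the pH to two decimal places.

pH = 3.31

OH- converts BrCH2COOH to BrCH2COO-: BrCH2COOH → 0.058 mol, BrCH2COO- → 0.141 mol.
pH = pKa + log([A⁻]/[HA]) = 2.92 + log(0.141/0.058) = 2.92 +0.386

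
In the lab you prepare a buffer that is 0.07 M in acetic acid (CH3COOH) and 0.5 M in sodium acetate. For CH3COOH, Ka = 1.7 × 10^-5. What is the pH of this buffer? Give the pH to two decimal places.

pH = 5.62

pKa = −log(1.7 × 10^-5) = 4.770
Henderson–Hasselbalch: pH = pKa + log([CH3COO-]/[CH3COOH]) = 4.770 + log(0.5/0.07)
pH = 4.770 + (+0.854) = 5.62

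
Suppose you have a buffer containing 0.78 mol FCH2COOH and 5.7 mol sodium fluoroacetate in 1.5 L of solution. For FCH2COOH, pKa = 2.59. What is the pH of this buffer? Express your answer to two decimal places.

Henderson–Hasselbalch: pH = pKa + log([FCH2COO-]/[FCH2COOH]) = 2.59 + log(5.7/0.78)
pH = 2.59 + (+0.864) = 3.45

pH = 3.45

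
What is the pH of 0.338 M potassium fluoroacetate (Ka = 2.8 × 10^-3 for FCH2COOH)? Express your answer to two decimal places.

pH = 8.04

FCH2COO- is the conjugate base of the weak acid FCH2COOH.
Kb = Kw/Ka = 1.0×10^-14 / 2.8 × 10^-3 = 3.57 × 10^-12
Kb = [OH-]²/(0.338 − [OH-]) = 3.57 × 10^-12
Since Kb ≪ C₀, [OH-] ≈ √(Kb·C₀) = 1.10 × 10^-6 M.
pOH = 5.96, so pH = 14.00 − pOH = 8.04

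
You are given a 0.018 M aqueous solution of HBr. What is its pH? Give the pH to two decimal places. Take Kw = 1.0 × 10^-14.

HBr is a strong acid and dissociates completely, so [H+] = 0.018 M.
pH = -log(0.018) = 1.74

pH = 1.74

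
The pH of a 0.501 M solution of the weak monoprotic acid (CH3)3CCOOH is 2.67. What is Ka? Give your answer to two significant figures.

[H+] = 10^(-2.67) = 2.14 × 10^-3 M
At equilibrium [HA] = 0.501 − 2.14 × 10^-3 = 4.99 × 10^-1 M
Ka = [H+][A-]/[HA] = (2.14 × 10^-3)² / 4.99 × 10^-1 = 9.2 × 10^-6

Ka = 9.2 × 10^-6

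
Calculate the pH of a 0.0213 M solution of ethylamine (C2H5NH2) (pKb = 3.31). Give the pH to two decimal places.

C2H5NH2 + H2O ⇌ C2H5NH3+ + OH-
Kb = 10^(−3.31) = 4.90 × 10^-4
Kb = x²/(0.0213 − x) = 4.90 × 10^-4
The 5% rule fails; solving x² + Kb·x − Kb·C₀ = 0 exactly:
x = [−0.00049 + √(0.00049² + 4.17e-05)]/2 = 2.99 × 10^-3 M
pOH = −log(2.99 × 10^-3) = 2.52; pH = 14.00 − 2.52 = 11.48

pH = 11.48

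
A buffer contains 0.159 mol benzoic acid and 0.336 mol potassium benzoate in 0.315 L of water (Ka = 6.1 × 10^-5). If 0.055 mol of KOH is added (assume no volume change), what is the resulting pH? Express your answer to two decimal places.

pH = 4.79

After neutralization: n(C6H5COOH) = 0.104 mol, n(C6H5COO-) = 0.391 mol.
pKa = −log(6.1 × 10^-5) = 4.215
pH = pKa + log(n_C6H5COO-/n_C6H5COOH) = 4.215 + log(0.391/0.104) = 4.215 + (+0.575)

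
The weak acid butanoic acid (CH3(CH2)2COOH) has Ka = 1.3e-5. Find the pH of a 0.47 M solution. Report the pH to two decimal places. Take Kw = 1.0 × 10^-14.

CH3(CH2)2COOH ⇌ CH3(CH2)2COO- + H+
Let x = [H+] at equilibrium. Ka = x²/(0.47 − x).
Assume x ≪ 0.47: x ≈ √(1.3 × 10^-5 × 0.47) = 2.47 × 10^-3 M
(x/C₀ = 0.53% < 5%, so the approximation holds.)
pH = −log(2.47 × 10^-3) = 2.61

pH = 2.61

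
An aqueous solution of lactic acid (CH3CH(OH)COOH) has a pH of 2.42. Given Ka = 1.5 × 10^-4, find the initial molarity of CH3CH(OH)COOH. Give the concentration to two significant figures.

[H+] = 10^(-2.42) = 3.80 × 10^-3 M = x
Ka = x²/(C₀ − x) ⇒ C₀ = x + x²/Ka
C₀ = 3.80 × 10^-3 + (3.80 × 10^-3)²/(1.5 × 10^-4) = 1.00 × 10^-1 M

C₀ = 1.0 × 10^-1 M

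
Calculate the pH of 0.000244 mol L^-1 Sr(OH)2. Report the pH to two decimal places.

Sr(OH)2 is a strong base (each formula unit releases 2 OH-); [OH-] = 0.000488 M.
pOH = -log(0.000488) = 3.31
pH = 14.00 - 3.31 = 10.69

pH = 10.69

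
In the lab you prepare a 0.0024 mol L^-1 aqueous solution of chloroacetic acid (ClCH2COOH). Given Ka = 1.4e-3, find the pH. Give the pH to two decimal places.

ClCH2COOH ⇌ ClCH2COO- + H+
From the ICE table, Ka = x²/(0.0024 − x) = 1.4 × 10^-3.
Here C₀/Ka ≈ 1.71, so the small-x approximation fails. Use the quadratic:
x = (−Ka + √(Ka² + 4·Ka·C₀))/2 = 1.26 × 10^-3 M
pH = −log(1.26 × 10^-3) = 2.90

pH = 2.90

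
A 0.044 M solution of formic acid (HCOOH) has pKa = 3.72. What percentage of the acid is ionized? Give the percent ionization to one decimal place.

HCOOH ⇌ HCOO- + H+; let x = [H+] at equilibrium.
Ka = 10^(−3.72) = 1.91 × 10^-4
Ka = x²/(C₀ − x); solving the quadratic gives x = 2.81 × 10^-3 M.
% ionization = x/C₀ × 100% = 2.81 × 10^-3/0.044 × 100% = 6.4%

6.4%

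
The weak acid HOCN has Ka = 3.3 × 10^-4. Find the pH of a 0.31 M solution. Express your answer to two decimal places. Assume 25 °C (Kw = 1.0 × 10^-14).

HOCN ⇌ OCN- + H+
From the ICE table, Ka = [H+]²/(0.31 − [H+]) = 3.3 × 10^-4.
Assume [H+] ≪ 0.31: [H+] ≈ √(3.3 × 10^-4 × 0.31) = 1.01 × 10^-2 M
Check: 3.3% ionized — well under 5%, approximation valid.
pH = −log[H+] = −log(1.01 × 10^-2) = 2.00

pH = 2.00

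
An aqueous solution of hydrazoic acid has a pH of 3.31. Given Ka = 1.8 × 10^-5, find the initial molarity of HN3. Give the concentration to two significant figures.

[H+] = 10^(-3.31) = 4.90 × 10^-4 M = x
Ka = x²/(C₀ − x) ⇒ C₀ = x + x²/Ka
C₀ = 4.90 × 10^-4 + (4.90 × 10^-4)²/(1.8 × 10^-5) = 1.38 × 10^-2 M

C₀ = 1.4 × 10^-2 M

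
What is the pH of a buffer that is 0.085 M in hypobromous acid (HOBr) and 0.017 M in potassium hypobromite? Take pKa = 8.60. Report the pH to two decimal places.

pH = 7.90

Henderson–Hasselbalch: pH = pKa + log([OBr-]/[HOBr]) = 8.60 + log(0.017/0.085)
pH = 8.60 + (-0.699) = 7.90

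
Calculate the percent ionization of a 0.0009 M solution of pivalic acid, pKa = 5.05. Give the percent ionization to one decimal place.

(CH3)3CCOOH ⇌ (CH3)3CCOO- + H+; let x = [H+] at equilibrium.
Ka = 10^(−5.05) = 8.91 × 10^-6
Ka = x²/(C₀ − x); solving the quadratic gives x = 8.52 × 10^-5 M.
Fraction ionized = 8.52 × 10^-5 / 0.0009 = 0.0947 → 9.5%

9.5%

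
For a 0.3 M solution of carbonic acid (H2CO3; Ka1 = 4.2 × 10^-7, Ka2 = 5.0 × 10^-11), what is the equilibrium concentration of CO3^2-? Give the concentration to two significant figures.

5.0 × 10^-11 M

First ionization gives [H+] ≈ [HCO3-] = 3.55 × 10^-4 M.
Second step: Ka2 = [H+][CO3^2-]/[HCO3-] ≈ [CO3^2-] (since [H+] ≈ [HCO3-]).
So [CO3^2-] ≈ Ka2.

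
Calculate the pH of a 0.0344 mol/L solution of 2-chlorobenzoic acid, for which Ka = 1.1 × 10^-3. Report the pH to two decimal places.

ClC6H4COOH ⇌ ClC6H4COO- + H+
From the ICE table, Ka = x²/(0.0344 − x) = 1.1 × 10^-3.
Here C₀/Ka ≈ 31.3, so the small-x approximation fails. Use the quadratic:
x = [−0.0011 + √(0.0011² + 0.000151)]/2 = 5.63 × 10^-3 M
pH = −log[H+] = −log(5.63 × 10^-3) = 2.25

pH = 2.25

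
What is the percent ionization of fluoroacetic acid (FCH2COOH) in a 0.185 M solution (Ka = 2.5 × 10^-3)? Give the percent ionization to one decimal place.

FCH2COOH ⇌ FCH2COO- + H+; let x = [H+] at equilibrium.
Solve x² + 0.0025x − 0.000463 = 0 → x = 2.03 × 10^-2 M
% ionization = x/C₀ × 100% = 2.03 × 10^-2/0.185 × 100% = 11.0%

11.0%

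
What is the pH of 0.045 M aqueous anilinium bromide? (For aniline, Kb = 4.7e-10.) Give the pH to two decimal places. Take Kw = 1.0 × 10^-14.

pH = 3.01

C6H5NH3+ is the conjugate acid of the weak base C6H5NH2.
Ka = Kw/Kb = 1.0×10^-14 / 4.7 × 10^-10 = 2.13 × 10^-5
Ka = x²/(0.045 − x) = 2.13 × 10^-5
Assume x ≪ 0.045: x ≈ √(2.13 × 10^-5 × 0.045) = 9.79 × 10^-4 M
(x/C₀ = 2.2% < 5%, so the approximation holds.)
pH = −log[H+] = −log(9.79 × 10^-4) = 3.01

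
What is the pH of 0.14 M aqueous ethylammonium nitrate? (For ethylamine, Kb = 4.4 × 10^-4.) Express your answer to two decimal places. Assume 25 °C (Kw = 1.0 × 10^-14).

pH = 5.75

C2H5NH3+ is the conjugate acid of the weak base C2H5NH2.
Ka = Kw/Kb = 1.0×10^-14 / 4.4 × 10^-4 = 2.27 × 10^-11
Ka = [H+]²/(0.14 − [H+]) = 2.27 × 10^-11
Neglecting [H+] in the denominator: [H+] = √(2.27 × 10^-11 × 0.14) = 1.78 × 10^-6 M
([H+]/C₀ = 0.0013% < 5%, so the approximation holds.)
pH = −log(1.78 × 10^-6) = 5.75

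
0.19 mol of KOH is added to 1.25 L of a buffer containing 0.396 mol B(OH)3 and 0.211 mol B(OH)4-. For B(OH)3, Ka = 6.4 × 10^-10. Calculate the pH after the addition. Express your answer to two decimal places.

OH- converts B(OH)3 to B(OH)4-: B(OH)3 → 0.206 mol, B(OH)4- → 0.401 mol.
pKa = −log(6.4 × 10^-10) = 9.194
pH = pKa + log([A⁻]/[HA]) = 9.194 + log(0.401/0.206) = 9.194 +0.289

pH = 9.48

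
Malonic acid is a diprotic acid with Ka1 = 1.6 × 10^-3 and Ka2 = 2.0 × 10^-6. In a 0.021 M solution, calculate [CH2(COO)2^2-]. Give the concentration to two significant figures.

2.0 × 10^-6 M

First ionization gives [H+] ≈ [CH2(COOH)COO-] = 5.05 × 10^-3 M.
Second step: Ka2 = [H+][CH2(COO)2^2-]/[CH2(COOH)COO-] ≈ [CH2(COO)2^2-] (since [H+] ≈ [CH2(COOH)COO-]).
So [CH2(COO)2^2-] ≈ Ka2.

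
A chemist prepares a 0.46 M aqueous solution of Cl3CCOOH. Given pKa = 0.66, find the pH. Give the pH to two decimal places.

pH = 0.65

Cl3CCOOH ⇌ Cl3CCOO- + H+
Ka = 10^(−0.66) = 2.19 × 10^-1
Ka = [H+]²/(0.46 − [H+]) = 2.19 × 10^-1
[H+] is not negligible relative to C₀; solve [H+]² + 0.219·[H+] − 0.101 = 0.
[H+] = (−Ka + √(Ka² + 4·Ka·C₀))/2 = 2.26 × 10^-1 M
pH = −log(2.26 × 10^-1) = 0.65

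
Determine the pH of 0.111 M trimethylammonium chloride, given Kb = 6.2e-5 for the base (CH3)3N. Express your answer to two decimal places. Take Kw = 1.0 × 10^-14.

pH = 5.37

(CH3)3NH+ is the conjugate acid of the weak base (CH3)3N.
Ka = Kw/Kb = 1.0×10^-14 / 6.2 × 10^-5 = 1.61 × 10^-10
From the ICE table, Ka = [H+]²/(0.111 − [H+]) = 1.61 × 10^-10.
Since Ka ≪ C₀, [H+] ≈ √(Ka·C₀) = 4.23 × 10^-6 M.
pH = −log(4.23 × 10^-6) = 5.37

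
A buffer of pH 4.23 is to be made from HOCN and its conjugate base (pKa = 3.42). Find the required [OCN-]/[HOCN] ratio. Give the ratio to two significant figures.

pH = pKa + log(r) ⇒ log(r) = 4.23 − 3.42 = +0.81
r = [OCN-]/[HOCN] = 10^(+0.81) = 6.46

ratio = 6.5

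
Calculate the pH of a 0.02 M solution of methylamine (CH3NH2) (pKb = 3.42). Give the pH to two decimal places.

pH = 11.41

CH3NH2 + H2O ⇌ CH3NH3+ + OH-
Kb = 10^(−3.42) = 3.80 × 10^-4
From the ICE table, Kb = x²/(0.02 − x) = 3.80 × 10^-4.
Here C₀/Kb ≈ 52.6, so the small-x approximation fails. Use the quadratic:
x = [−0.00038 + √(0.00038² + 3.04e-05)]/2 = 2.57 × 10^-3 M
pOH = −log(2.57 × 10^-3) = 2.59; pH = 14.00 − 2.59 = 11.41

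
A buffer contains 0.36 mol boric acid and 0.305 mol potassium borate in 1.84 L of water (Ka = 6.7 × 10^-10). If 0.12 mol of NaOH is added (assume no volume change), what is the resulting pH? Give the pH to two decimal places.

pH = 9.42

OH- converts B(OH)3 to B(OH)4-: B(OH)3 → 0.24 mol, B(OH)4- → 0.425 mol.
pKa = −log(6.7 × 10^-10) = 9.174
pH = pKa + log([A⁻]/[HA]) = 9.174 + log(0.425/0.24) = 9.174 +0.248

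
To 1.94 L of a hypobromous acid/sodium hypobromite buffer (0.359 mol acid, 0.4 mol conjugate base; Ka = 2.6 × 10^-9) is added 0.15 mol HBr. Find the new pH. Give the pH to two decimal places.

After neutralization: n(HOBr) = 0.509 mol, n(OBr-) = 0.25 mol.
pKa = −log(2.6 × 10^-9) = 8.585
pH = pKa + log([A⁻]/[HA]) = 8.585 + log(0.25/0.509) = 8.585 -0.309

pH = 8.28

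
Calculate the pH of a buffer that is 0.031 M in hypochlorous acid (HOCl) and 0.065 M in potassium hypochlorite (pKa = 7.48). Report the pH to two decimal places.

pH = pKa + log([A⁻]/[HA]) = 7.48 + log(0.065/0.031)
pH = 7.48 + (+0.322) = 7.80

pH = 7.80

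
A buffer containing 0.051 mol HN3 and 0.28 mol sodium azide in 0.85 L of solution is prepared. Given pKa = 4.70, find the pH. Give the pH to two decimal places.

pH = 5.44

Using pH = pKa + log([base]/[acid]) with [base]/[acid] = 0.28/0.051:
pH = 4.70 + (+0.740) = 5.44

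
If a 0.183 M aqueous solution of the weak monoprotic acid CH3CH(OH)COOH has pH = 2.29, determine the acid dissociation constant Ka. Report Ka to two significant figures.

[H+] = 10^(-2.29) = 5.13 × 10^-3 M
At equilibrium [HA] = 0.183 − 5.13 × 10^-3 = 1.78 × 10^-1 M
Ka = [H+][A-]/[HA] = (5.13 × 10^-3)² / 1.78 × 10^-1 = 1.5 × 10^-4

Ka = 1.5 × 10^-4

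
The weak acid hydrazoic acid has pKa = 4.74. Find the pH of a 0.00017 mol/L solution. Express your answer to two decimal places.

pH = 4.33

HN3 ⇌ N3- + H+
Ka = 10^(−4.74) = 1.82 × 10^-5
From the ICE table, Ka = [H+]²/(0.00017 − [H+]) = 1.82 × 10^-5.
The 5% rule fails; solving [H+]² + Ka·[H+] − Ka·C₀ = 0 exactly:
[H+] = [−1.82e-05 + √(1.82e-05² + 1.24e-08)]/2 = 4.73 × 10^-5 M
pH = −log[H+] = −log(4.73 × 10^-5) = 4.33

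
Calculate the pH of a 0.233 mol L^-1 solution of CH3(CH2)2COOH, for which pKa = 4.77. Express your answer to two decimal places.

pH = 2.70

CH3(CH2)2COOH ⇌ CH3(CH2)2COO- + H+
Ka = 10^(−4.77) = 1.70 × 10^-5
From the ICE table, Ka = x²/(0.233 − x) = 1.70 × 10^-5.
Assume x ≪ 0.233: x ≈ √(1.70 × 10^-5 × 0.233) = 1.99 × 10^-3 M
pH = −log[H+] = −log(1.99 × 10^-3) = 2.70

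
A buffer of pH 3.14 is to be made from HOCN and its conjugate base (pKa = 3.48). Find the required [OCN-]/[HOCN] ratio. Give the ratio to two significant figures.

ratio = 0.46

pH = pKa + log(r) ⇒ log(r) = 3.14 − 3.48 = -0.34
r = [OCN-]/[HOCN] = 10^(-0.34) = 0.457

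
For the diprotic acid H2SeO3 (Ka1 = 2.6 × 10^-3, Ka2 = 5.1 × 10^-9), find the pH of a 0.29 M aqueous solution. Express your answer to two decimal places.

pH = 1.58

Since Ka1 ≫ Ka2, the first ionization dominates [H+].
Ka1 = x²/(0.29 − x) = 2.6 × 10^-3
Solving the quadratic: x = (−Ka1 + √(Ka1² + 4·Ka1·C₀))/2 = 2.62 × 10^-2 M
pH = −log(2.62 × 10^-2) = 1.58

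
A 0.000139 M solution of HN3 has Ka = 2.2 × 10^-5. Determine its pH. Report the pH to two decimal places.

HN3 ⇌ N3- + H+
From the ICE table, Ka = x²/(0.000139 − x) = 2.2 × 10^-5.
The 5% rule fails; solving x² + Ka·x − Ka·C₀ = 0 exactly:
x = (−Ka + √(Ka² + 4·Ka·C₀))/2 = 4.54 × 10^-5 M
pH = −log[H+] = −log(4.54 × 10^-5) = 4.34

pH = 4.34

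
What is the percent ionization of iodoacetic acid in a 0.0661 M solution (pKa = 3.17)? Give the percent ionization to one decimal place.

9.6%

ICH2COOH ⇌ ICH2COO- + H+; let x = [H+] at equilibrium.
Ka = 10^(−3.17) = 6.76 × 10^-4
Ka = x²/(C₀ − x); solving the quadratic gives x = 6.36 × 10^-3 M.
% ionization = x/C₀ × 100% = 6.36 × 10^-3/0.0661 × 100% = 9.6%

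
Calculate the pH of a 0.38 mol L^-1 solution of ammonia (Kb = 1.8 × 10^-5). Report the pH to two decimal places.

NH3 + H2O ⇌ NH4+ + OH-
Kb = [OH-]²/(0.38 − [OH-]) = 1.8 × 10^-5
Neglecting [OH-] in the denominator: [OH-] = √(1.8 × 10^-5 × 0.38) = 2.62 × 10^-3 M
([OH-]/C₀ = 0.69% < 5%, so the approximation holds.)
pOH = 2.58, so pH = 14.00 − pOH = 11.42

pH = 11.42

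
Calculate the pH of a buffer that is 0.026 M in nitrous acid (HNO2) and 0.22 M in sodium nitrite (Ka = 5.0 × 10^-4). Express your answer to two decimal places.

pKa = −log(5.0 × 10^-4) = 3.301
pH = pKa + log([A⁻]/[HA]) = 3.301 + log(0.22/0.026)
pH = 3.301 + (+0.927) = 4.23

pH = 4.23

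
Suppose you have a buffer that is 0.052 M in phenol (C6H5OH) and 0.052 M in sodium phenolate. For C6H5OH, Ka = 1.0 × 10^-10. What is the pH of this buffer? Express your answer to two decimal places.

pKa = −log(1.0 × 10^-10) = 10.000
pH = pKa + log([A⁻]/[HA]) = 10.000 + log(0.052/0.052)
pH = 10.000 + (+0.000) = 10.00

pH = 10.00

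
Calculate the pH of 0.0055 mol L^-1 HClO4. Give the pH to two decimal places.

pH = 2.26

HClO4 is a strong acid and dissociates completely, so [H+] = 0.0055 M.
pH = -log(0.0055) = 2.26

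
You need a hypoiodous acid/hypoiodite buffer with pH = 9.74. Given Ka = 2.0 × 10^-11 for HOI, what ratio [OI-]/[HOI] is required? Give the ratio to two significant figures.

pKa = -log(2.0 × 10^-11) = 10.699
pH = pKa + log(r) ⇒ log(r) = 9.74 − 10.699 = -0.959
r = [OI-]/[HOI] = 10^(-0.959) = 0.11

ratio = 0.11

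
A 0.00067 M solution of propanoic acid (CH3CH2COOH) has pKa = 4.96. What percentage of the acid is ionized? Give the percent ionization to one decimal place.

CH3CH2COOH ⇌ CH3CH2COO- + H+; let x = [H+] at equilibrium.
Ka = 10^(−4.96) = 1.10 × 10^-5
Solve x² + 1.1e-05x − 7.37e-09 = 0 → x = 8.05 × 10^-5 M
Fraction ionized = 8.05 × 10^-5 / 0.00067 = 0.1201 → 12.0%

12.0%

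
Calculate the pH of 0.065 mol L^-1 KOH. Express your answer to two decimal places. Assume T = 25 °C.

pH = 12.81

KOH is a strong base; [OH-] = 0.065 M.
pOH = -log(0.065) = 1.19
pH = 14.00 - 1.19 = 12.81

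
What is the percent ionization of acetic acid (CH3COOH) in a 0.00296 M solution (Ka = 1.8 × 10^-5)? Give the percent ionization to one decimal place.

CH3COOH ⇌ CH3COO- + H+; let x = [H+] at equilibrium.
Ka = x²/(C₀ − x); solving the quadratic gives x = 2.22 × 10^-4 M.
% ionization = x/C₀ × 100% = 2.22 × 10^-4/0.00296 × 100% = 7.5%

7.5%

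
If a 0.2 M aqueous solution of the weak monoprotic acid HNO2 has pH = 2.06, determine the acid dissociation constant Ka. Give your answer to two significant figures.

[H+] = 10^(-2.06) = 8.71 × 10^-3 M
At equilibrium [HA] = 0.2 − 8.71 × 10^-3 = 1.91 × 10^-1 M
Ka = [H+][A-]/[HA] = (8.71 × 10^-3)² / 1.91 × 10^-1 = 4.0 × 10^-4

Ka = 4.0 × 10^-4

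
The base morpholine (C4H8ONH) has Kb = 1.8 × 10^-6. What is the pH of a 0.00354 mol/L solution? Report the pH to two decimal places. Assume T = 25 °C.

C4H8ONH + H2O ⇌ C4H8ONH2+ + OH-
Kb = [OH-]²/(0.00354 − [OH-]) = 1.8 × 10^-6
Since Kb ≪ C₀, [OH-] ≈ √(Kb·C₀) = 7.98 × 10^-5 M.
([OH-]/C₀ = 2.3% < 5%, so the approximation holds.)
pOH = 4.10, so pH = 14.00 − pOH = 9.90

pH = 9.90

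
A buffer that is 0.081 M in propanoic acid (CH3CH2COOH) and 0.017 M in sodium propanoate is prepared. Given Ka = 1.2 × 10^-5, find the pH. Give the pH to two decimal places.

pKa = −log(1.2 × 10^-5) = 4.921
Using pH = pKa + log([base]/[acid]) with [base]/[acid] = 0.017/0.081:
pH = 4.921 + (-0.678) = 4.24

pH = 4.24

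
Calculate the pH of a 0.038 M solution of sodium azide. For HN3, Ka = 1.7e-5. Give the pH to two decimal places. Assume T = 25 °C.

pH = 8.67

N3- is the conjugate base of the weak acid HN3.
Kb = Kw/Ka = 1.0×10^-14 / 1.7 × 10^-5 = 5.88 × 10^-10
From the ICE table, Kb = x²/(0.038 − x) = 5.88 × 10^-10.
Assume x ≪ 0.038: x ≈ √(5.88 × 10^-10 × 0.038) = 4.73 × 10^-6 M
(x/C₀ = 0.012% < 5%, so the approximation holds.)
pOH = 5.33, so pH = 14.00 − pOH = 8.67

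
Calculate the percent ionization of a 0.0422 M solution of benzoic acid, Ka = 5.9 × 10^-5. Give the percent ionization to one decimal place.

3.7%

C6H5COOH ⇌ C6H5COO- + H+; let x = [H+] at equilibrium.
x ≈ √(Ka·C₀) = √(5.9 × 10^-5 × 0.0422) = 1.58 × 10^-3 M
Fraction ionized = 1.58 × 10^-3 / 0.0422 = 0.0374 → 3.7%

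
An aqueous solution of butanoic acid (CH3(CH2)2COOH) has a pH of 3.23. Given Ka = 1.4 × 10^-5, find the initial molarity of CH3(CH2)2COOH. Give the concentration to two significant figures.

[H+] = 10^(-3.23) = 5.89 × 10^-4 M = x
Ka = x²/(C₀ − x) ⇒ C₀ = x + x²/Ka
C₀ = 5.89 × 10^-4 + (5.89 × 10^-4)²/(1.4 × 10^-5) = 2.54 × 10^-2 M

C₀ = 2.5 × 10^-2 M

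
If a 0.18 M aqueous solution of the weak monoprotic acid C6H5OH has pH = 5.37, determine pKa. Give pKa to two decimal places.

pKa = 10.00

[H+] = 10^(-5.37) = 4.27 × 10^-6 M
At equilibrium [HA] = 0.18 − 4.27 × 10^-6 = 1.80 × 10^-1 M
Ka = [H+][A-]/[HA] = (4.27 × 10^-6)² / 1.80 × 10^-1 = 1.01 × 10^-10
pKa = -log(1.01 × 10^-10) = 10.00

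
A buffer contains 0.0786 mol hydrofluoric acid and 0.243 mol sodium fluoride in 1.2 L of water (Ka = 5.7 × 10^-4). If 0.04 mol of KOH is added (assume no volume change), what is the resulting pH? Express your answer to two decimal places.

OH- converts HF to F-: HF → 0.0386 mol, F- → 0.283 mol.
pKa = −log(5.7 × 10^-4) = 3.244
Henderson–Hasselbalch with mole ratio 0.283/0.0386: pH = 3.244 + (+0.865)

pH = 4.11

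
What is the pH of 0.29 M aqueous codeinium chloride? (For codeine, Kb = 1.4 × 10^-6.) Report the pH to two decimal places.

C18H22NO3+ is the conjugate acid of the weak base C18H21NO3.
Ka = Kw/Kb = 1.0×10^-14 / 1.4 × 10^-6 = 7.14 × 10^-9
From the ICE table, Ka = [H+]²/(0.29 − [H+]) = 7.14 × 10^-9.
Neglecting [H+] in the denominator: [H+] = √(7.14 × 10^-9 × 0.29) = 4.55 × 10^-5 M
pH = −log[H+] = −log(4.55 × 10^-5) = 4.34

pH = 4.34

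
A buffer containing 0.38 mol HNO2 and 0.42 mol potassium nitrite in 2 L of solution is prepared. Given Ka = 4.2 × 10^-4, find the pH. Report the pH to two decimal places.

pKa = −log(4.2 × 10^-4) = 3.377
Using pH = pKa + log([base]/[acid]) with [base]/[acid] = 0.42/0.38:
pH = 3.377 + (+0.043) = 3.42

pH = 3.42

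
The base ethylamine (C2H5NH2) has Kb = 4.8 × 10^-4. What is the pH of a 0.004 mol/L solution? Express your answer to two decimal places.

C2H5NH2 + H2O ⇌ C2H5NH3+ + OH-
Let x = [OH-] at equilibrium. Kb = x²/(0.004 − x).
Here C₀/Kb ≈ 8.33, so the small-x approximation fails. Use the quadratic:
x = (−Kb + √(Kb² + 4·Kb·C₀))/2 = 1.17 × 10^-3 M
pOH = −log(1.17 × 10^-3) = 2.93; pH = 14.00 − 2.93 = 11.07

pH = 11.07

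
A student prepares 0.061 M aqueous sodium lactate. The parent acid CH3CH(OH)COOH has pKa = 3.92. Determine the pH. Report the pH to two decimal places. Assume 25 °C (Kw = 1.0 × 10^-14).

pH = 8.35

CH3CH(OH)COO- is the conjugate base of the weak acid CH3CH(OH)COOH.
Ka = 10^(−3.92) = 1.20 × 10^-4
Kb = Kw/Ka = 1.0×10^-14 / 1.20 × 10^-4 = 8.33 × 10^-11
From the ICE table, Kb = [OH-]²/(0.061 − [OH-]) = 8.33 × 10^-11.
Since Kb ≪ C₀, [OH-] ≈ √(Kb·C₀) = 2.25 × 10^-6 M.
([OH-]/C₀ = 0.0037% < 5%, so the approximation holds.)
pOH = −log(2.25 × 10^-6) = 5.65; pH = 14.00 − 5.65 = 8.35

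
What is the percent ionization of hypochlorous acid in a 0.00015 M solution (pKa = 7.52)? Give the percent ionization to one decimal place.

HOCl ⇌ OCl- + H+; let x = [H+] at equilibrium.
Ka = 10^(−7.52) = 3.02 × 10^-8
x ≈ √(Ka·C₀) = √(3.02 × 10^-8 × 0.00015) = 2.13 × 10^-6 M
% ionization = x/C₀ × 100% = 2.13 × 10^-6/0.00015 × 100% = 1.4%

1.4%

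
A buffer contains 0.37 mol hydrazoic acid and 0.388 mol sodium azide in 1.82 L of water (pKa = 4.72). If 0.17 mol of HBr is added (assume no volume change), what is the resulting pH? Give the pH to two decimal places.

After neutralization: n(HN3) = 0.54 mol, n(N3-) = 0.218 mol.
pH = pKa + log([A⁻]/[HA]) = 4.72 + log(0.218/0.54) = 4.72 -0.394

pH = 4.33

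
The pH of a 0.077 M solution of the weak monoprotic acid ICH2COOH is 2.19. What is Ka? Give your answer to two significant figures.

[H+] = 10^(-2.19) = 6.46 × 10^-3 M
At equilibrium [HA] = 0.077 − 6.46 × 10^-3 = 7.05 × 10^-2 M
Ka = [H+][A-]/[HA] = (6.46 × 10^-3)² / 7.05 × 10^-2 = 5.9 × 10^-4

Ka = 5.9 × 10^-4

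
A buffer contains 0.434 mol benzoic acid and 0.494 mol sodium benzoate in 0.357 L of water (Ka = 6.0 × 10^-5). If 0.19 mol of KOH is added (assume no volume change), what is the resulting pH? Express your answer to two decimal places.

After neutralization: n(C6H5COOH) = 0.244 mol, n(C6H5COO-) = 0.684 mol.
pKa = −log(6.0 × 10^-5) = 4.222
pH = pKa + log([A⁻]/[HA]) = 4.222 + log(0.684/0.244) = 4.222 +0.448

pH = 4.67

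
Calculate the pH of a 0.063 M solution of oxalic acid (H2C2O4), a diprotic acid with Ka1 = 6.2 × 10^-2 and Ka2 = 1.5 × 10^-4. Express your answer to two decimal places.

Since Ka1 ≫ Ka2, the first ionization dominates [H+].
Ka1 = x²/(0.063 − x) = 6.2 × 10^-2
Solving the quadratic: x = (−Ka1 + √(Ka1² + 4·Ka1·C₀))/2 = 3.88 × 10^-2 M
pH = −log(3.88 × 10^-2) = 1.41

pH = 1.41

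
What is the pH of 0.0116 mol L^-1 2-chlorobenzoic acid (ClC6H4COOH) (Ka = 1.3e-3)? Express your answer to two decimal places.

pH = 2.48

ClC6H4COOH ⇌ ClC6H4COO- + H+
Let x = [H+] at equilibrium. Ka = x²/(0.0116 − x).
Here C₀/Ka ≈ 8.92, so the small-x approximation fails. Use the quadratic:
x = [−0.0013 + √(0.0013² + 6.03e-05)]/2 = 3.29 × 10^-3 M
pH = −log(3.29 × 10^-3) = 2.48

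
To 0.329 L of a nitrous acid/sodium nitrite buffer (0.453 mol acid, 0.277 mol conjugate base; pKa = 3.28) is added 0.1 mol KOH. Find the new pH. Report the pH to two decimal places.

OH- converts HNO2 to NO2-: HNO2 → 0.353 mol, NO2- → 0.377 mol.
pH = pKa + log(n_NO2-/n_HNO2) = 3.28 + log(0.377/0.353) = 3.28 + (+0.029)

pH = 3.31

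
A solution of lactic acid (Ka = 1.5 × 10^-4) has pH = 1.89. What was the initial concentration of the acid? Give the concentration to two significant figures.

C₀ = 1.1 M

[H+] = 10^(-1.89) = 1.29 × 10^-2 M = x
Ka = x²/(C₀ − x) ⇒ C₀ = x + x²/Ka
C₀ = 1.29 × 10^-2 + (1.29 × 10^-2)²/(1.5 × 10^-4) = 1.12 M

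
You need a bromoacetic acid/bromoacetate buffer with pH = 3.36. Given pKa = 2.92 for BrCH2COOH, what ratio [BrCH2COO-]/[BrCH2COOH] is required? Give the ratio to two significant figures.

ratio = 2.8

pH = pKa + log(r) ⇒ log(r) = 3.36 − 2.92 = +0.44
r = [BrCH2COO-]/[BrCH2COOH] = 10^(+0.44) = 2.75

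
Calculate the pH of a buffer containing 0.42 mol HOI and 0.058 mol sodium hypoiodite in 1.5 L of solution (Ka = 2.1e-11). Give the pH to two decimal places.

pKa = −log(2.1 × 10^-11) = 10.678
Using pH = pKa + log([base]/[acid]) with [base]/[acid] = 0.058/0.42:
pH = 10.678 + (-0.860) = 9.82

pH = 9.82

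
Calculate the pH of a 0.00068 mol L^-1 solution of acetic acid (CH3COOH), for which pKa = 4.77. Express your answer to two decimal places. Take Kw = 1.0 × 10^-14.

CH3COOH ⇌ CH3COO- + H+
Ka = 10^(−4.77) = 1.70 × 10^-5
From the ICE table, Ka = x²/(0.00068 − x) = 1.70 × 10^-5.
The 5% rule fails; solving x² + Ka·x − Ka·C₀ = 0 exactly:
x = (−Ka + √(Ka² + 4·Ka·C₀))/2 = 9.94 × 10^-5 M
pH = −log(9.94 × 10^-5) = 4.00

pH = 4.00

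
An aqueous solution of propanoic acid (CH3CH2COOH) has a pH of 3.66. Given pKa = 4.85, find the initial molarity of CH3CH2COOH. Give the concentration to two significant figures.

[H+] = 10^(-3.66) = 2.19 × 10^-4 M = x
Ka = 10^(−4.85) = 1.41 × 10^-5
Ka = x²/(C₀ − x) ⇒ C₀ = x + x²/Ka
C₀ = 2.19 × 10^-4 + (2.19 × 10^-4)²/(1.41 × 10^-5) = 3.62 × 10^-3 M

C₀ = 3.6 × 10^-3 M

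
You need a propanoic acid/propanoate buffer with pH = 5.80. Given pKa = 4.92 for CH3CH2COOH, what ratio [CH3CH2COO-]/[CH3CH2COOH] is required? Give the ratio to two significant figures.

pH = pKa + log(r) ⇒ log(r) = 5.80 − 4.92 = +0.88
r = [CH3CH2COO-]/[CH3CH2COOH] = 10^(+0.88) = 7.59

ratio = 7.6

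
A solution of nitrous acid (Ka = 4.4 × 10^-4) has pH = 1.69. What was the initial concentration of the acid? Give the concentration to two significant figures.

C₀ = 9.7 × 10^-1 M

[H+] = 10^(-1.69) = 2.04 × 10^-2 M = x
Ka = x²/(C₀ − x) ⇒ C₀ = x + x²/Ka
C₀ = 2.04 × 10^-2 + (2.04 × 10^-2)²/(4.4 × 10^-4) = 9.66 × 10^-1 M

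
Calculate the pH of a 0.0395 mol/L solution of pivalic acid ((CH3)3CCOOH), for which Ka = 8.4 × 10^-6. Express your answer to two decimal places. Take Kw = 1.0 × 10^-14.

(CH3)3CCOOH ⇌ (CH3)3CCOO- + H+
Let x = [H+] at equilibrium. Ka = x²/(0.0395 − x).
Assume x ≪ 0.0395: x ≈ √(8.4 × 10^-6 × 0.0395) = 5.76 × 10^-4 M
Check: 1.5% ionized — well under 5%, approximation valid.
pH = −log(5.76 × 10^-4) = 3.24

pH = 3.24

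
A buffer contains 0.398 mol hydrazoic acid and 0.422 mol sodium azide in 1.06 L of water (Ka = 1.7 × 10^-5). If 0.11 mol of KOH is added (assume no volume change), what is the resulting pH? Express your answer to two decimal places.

pH = 5.04

OH- converts HN3 to N3-: HN3 → 0.288 mol, N3- → 0.532 mol.
pKa = −log(1.7 × 10^-5) = 4.770
pH = pKa + log(n_N3-/n_HN3) = 4.770 + log(0.532/0.288) = 4.770 + (+0.267)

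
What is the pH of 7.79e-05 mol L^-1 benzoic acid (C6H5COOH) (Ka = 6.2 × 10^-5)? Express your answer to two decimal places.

C6H5COOH ⇌ C6H5COO- + H+
Ka = [H+]²/(7.79e-05 − [H+]) = 6.2 × 10^-5
The 5% rule fails; solving [H+]² + Ka·[H+] − Ka·C₀ = 0 exactly:
[H+] = [−6.2e-05 + √(6.2e-05² + 1.93e-08)]/2 = 4.51 × 10^-5 M
pH = −log[H+] = −log(4.51 × 10^-5) = 4.35

pH = 4.35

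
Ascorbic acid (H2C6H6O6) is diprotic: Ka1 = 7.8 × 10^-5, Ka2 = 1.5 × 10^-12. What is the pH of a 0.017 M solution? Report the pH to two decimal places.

pH = 2.95

Since Ka1 ≫ Ka2, the first ionization dominates [H+].
Ka1 = x²/(0.017 − x) = 7.8 × 10^-5
Solving the quadratic: x = (−Ka1 + √(Ka1² + 4·Ka1·C₀))/2 = 1.11 × 10^-3 M
pH = −log(1.11 × 10^-3) = 2.95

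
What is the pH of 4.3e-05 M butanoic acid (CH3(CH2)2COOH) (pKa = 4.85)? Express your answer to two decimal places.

pH = 4.73

CH3(CH2)2COOH ⇌ CH3(CH2)2COO- + H+
Ka = 10^(−4.85) = 1.41 × 10^-5
From the ICE table, Ka = [H+]²/(4.3e-05 − [H+]) = 1.41 × 10^-5.
The 5% rule fails; solving [H+]² + Ka·[H+] − Ka·C₀ = 0 exactly:
[H+] = (−Ka + √(Ka² + 4·Ka·C₀))/2 = 1.86 × 10^-5 M
pH = −log(1.86 × 10^-5) = 4.73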